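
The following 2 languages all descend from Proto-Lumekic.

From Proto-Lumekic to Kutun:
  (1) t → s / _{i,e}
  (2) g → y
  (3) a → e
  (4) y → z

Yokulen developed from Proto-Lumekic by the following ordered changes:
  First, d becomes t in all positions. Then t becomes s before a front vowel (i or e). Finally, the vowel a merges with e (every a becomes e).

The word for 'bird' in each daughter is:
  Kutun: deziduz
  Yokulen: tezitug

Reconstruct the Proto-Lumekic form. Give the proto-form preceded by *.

Position 7: Kutun has z, Yokulen has g. Yokulen preserves g here (none of its changes turn any other segment into g), so the proto-segment is *g.
Position 5: Kutun has d, Yokulen has t. Kutun preserves d here (none of its changes turn any other segment into d), so the proto-segment is *d.
Position 1: Kutun has d, Yokulen has t. Kutun preserves d here (none of its changes turn any other segment into d), so the proto-segment is *d.
This points to *dazidug. Verify forward in each daughter:
Kutun: *dazidug > daziduy > deziduy > deziduz  (by unconditioned shift, vowel merger, unconditioned shift)
Yokulen: *dazidug > tazitug > tezitug  (by unconditioned shift, vowel merger)
Only *dazidug yields all of Kutun deziduz, Yokulen tezitug.

*dazidug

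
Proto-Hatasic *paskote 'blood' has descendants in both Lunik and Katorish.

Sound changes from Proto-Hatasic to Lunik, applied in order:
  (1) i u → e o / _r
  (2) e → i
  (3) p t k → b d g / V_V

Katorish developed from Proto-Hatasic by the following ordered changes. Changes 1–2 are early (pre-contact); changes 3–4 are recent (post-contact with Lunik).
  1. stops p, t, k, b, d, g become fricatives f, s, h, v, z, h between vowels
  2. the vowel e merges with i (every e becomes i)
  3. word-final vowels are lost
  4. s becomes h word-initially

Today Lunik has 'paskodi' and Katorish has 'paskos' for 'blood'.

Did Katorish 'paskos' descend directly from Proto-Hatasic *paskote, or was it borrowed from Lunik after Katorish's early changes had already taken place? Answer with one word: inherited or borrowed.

If inherited, *paskote would pass through all of Katorish's changes:
Katorish: *paskote > paskose > paskosi > paskos  (by intervocalic lenition, vowel merger, apocope)
If borrowed from Lunik 'paskodi' after the early changes, it would undergo only the recent ones:
  rule 3 (apocope): paskodi → paskod
  rule 4 (debuccalisation): no change (paskod)
  ⇒ as a loan: paskod
Katorish 'paskos' matches the inherited outcome exactly, so it is an inherited cognate, not a loan.

inherited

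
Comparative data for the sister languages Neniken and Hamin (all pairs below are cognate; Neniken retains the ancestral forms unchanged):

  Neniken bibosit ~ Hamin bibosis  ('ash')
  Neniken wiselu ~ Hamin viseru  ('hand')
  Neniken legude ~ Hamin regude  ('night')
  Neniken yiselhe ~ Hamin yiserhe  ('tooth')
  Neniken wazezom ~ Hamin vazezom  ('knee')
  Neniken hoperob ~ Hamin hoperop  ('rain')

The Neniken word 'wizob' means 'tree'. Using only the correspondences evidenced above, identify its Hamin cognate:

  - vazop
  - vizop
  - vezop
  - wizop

vizop

wiselu ~ viseru — Neniken w corresponds to Hamin v word-initially before a front vowel.
hoperob ~ hoperop — Neniken b corresponds to Hamin p word-finally.
Applying these to Neniken 'wizob':
  wizob → vizob   (w→v word-initially before a front vowel)
  vizob → vizop   (b→p word-finally)
So the Hamin cognate is 'vizop'.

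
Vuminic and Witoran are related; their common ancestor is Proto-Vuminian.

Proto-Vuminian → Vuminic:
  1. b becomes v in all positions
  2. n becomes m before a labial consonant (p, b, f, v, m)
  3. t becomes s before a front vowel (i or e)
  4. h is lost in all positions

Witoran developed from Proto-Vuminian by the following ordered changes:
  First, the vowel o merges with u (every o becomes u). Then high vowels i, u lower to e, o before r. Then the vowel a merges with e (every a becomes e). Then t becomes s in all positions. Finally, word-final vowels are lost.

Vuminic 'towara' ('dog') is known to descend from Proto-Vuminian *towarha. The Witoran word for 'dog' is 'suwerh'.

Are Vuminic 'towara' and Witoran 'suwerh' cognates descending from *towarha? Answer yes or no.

Derive the expected Witoran reflex of *towarha:
Witoran: *towarha > tuwarha > tuwerhe > suwerhe > suwerh  (by vowel merger, vowel merger, unconditioned shift, apocope)
Witoran 'suwerh' matches the regular reflex exactly, so the pair is cognate.

yes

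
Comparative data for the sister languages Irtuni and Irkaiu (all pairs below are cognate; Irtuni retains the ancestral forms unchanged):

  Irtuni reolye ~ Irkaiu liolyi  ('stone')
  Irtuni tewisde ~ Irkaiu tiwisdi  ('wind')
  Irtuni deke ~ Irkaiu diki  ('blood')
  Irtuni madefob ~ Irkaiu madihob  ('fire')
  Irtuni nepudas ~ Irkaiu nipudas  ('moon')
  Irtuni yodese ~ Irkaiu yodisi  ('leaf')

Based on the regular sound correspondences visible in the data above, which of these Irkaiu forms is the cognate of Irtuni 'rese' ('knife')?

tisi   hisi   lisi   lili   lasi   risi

reolye ~ liolyi — Irtuni r corresponds to Irkaiu l word-initially before a front vowel.
tewisde ~ tiwisdi, deke ~ diki — Irtuni e corresponds to Irkaiu i after a consonant, before a consonant other than r, m, n, p, b, f, v.
reolye ~ liolyi, tewisde ~ tiwisdi — Irtuni e corresponds to Irkaiu i word-finally.
Applying these to Irtuni 'rese':
  rese → lese   (r→l word-initially before a front vowel)
  lese → lise   (e→i after a consonant, before a consonant other than r, m, n, p, b, f, v)
  lise → lisi   (e→i word-finally)
So the Irkaiu cognate is 'lisi'.

lisi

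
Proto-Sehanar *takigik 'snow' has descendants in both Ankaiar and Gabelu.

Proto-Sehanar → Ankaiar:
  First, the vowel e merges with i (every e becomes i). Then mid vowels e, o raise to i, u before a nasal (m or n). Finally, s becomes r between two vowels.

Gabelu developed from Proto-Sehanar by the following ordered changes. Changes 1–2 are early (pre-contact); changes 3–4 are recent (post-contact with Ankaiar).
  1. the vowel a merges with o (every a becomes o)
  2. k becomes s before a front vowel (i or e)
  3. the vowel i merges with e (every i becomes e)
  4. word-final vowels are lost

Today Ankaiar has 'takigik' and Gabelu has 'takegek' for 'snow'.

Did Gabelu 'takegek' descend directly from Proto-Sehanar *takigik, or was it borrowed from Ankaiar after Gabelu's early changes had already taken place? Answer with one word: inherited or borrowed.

If inherited, *takigik would pass through all of Gabelu's changes:
Gabelu: *takigik > tokigik > tosigik > tosegek  (by vowel merger, palatalisation, vowel merger)
If borrowed from Ankaiar 'takigik' after the early changes, it would undergo only the recent ones:
  rule 3 (vowel merger): takigik → takegek
  rule 4 (apocope): no change (takegek)
  ⇒ as a loan: takegek
Gabelu 'takegek' matches the loan outcome 'takegek', not the inherited 'tosegek' — it skipped the early Gabelu changes, so it was borrowed from Ankaiar.

borrowed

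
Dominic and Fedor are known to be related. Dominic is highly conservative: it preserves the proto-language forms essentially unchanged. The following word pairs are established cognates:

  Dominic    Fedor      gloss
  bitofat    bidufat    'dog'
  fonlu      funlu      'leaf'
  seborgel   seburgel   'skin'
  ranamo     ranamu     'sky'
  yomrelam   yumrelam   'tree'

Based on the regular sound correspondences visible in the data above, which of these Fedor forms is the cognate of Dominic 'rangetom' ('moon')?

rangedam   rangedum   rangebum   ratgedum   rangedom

bitofat ~ bidufat — Dominic t corresponds to Fedor d between vowels (before a back vowel).
yomrelam ~ yumrelam — Dominic o corresponds to Fedor u after a consonant, before a nasal.
Applying these to Dominic 'rangetom':
  rangetom → rangedom   (t→d between vowels (before a back vowel))
  rangedom → rangedum   (o→u after a consonant, before a nasal)
So the Fedor cognate is 'rangedum'.

rangedum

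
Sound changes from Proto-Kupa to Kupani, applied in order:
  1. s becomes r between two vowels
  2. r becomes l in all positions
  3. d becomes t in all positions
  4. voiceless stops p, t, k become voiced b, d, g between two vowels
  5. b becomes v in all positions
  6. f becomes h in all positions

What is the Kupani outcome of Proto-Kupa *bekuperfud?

veguvelhut

Kupani: *bekuperfud
  bekuperfud (rule 1 does not apply)
  bekuperfud → bekupelfud   [unconditioned shift]
  bekupelfud → bekupelfut   [unconditioned shift]
  bekupelfut → begubelfut   [intervocalic voicing]
  begubelfut → veguvelfut   [unconditioned shift]
  veguvelfut → veguvelhut   [unconditioned shift]
  giving Kupani veguvelhut.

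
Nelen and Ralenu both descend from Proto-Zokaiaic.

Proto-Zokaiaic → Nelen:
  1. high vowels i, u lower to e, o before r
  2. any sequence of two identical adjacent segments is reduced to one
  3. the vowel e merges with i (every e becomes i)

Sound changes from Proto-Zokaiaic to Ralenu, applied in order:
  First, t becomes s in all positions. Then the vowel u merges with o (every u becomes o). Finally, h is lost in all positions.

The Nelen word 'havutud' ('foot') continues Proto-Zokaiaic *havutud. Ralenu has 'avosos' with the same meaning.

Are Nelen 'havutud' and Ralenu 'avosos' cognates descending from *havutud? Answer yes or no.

Derive the expected Ralenu reflex of *havutud:
Ralenu: *havutud
  havutud → havusud   [unconditioned shift]
  havusud → havosod   [vowel merger]
  havosod → avosod   [h-loss]
  giving Ralenu avosod.
The regular Ralenu reflex would be 'avosod', but the attested form is 'avosos'. The correspondence is irregular, so they are not cognates (the Ralenu form has a different source).

no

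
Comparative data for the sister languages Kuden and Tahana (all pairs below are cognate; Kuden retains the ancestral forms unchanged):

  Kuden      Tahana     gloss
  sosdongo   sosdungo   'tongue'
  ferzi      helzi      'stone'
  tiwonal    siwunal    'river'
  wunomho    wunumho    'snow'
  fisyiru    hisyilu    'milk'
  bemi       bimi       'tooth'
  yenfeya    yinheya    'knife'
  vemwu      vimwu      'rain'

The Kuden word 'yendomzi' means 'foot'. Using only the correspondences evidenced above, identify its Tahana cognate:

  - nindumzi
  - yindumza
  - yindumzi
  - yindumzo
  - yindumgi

yenfeya ~ yinheya — Kuden e corresponds to Tahana i after a consonant, before a nasal.
wunomho ~ wunumho — Kuden o corresponds to Tahana u after a consonant, before a nasal.
Applying these to Kuden 'yendomzi':
  yendomzi → yindomzi   (e→i after a consonant, before a nasal)
  yindomzi → yindumzi   (o→u after a consonant, before a nasal)
So the Tahana cognate is 'yindumzi'.

yindumzi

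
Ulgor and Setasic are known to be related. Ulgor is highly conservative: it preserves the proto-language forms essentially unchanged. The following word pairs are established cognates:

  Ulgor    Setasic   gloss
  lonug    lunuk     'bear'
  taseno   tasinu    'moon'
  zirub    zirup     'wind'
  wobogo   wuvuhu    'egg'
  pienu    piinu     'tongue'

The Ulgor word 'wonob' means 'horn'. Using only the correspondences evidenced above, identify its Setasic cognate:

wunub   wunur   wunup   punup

lonug ~ lunuk — Ulgor o corresponds to Setasic u after a consonant, before a nasal.
wobogo ~ wuvuhu — Ulgor o corresponds to Setasic u after a consonant, before a labial obstruent.
zirub ~ zirup — Ulgor b corresponds to Setasic p word-finally.
Applying these to Ulgor 'wonob':
  wonob → wunob   (o→u after a consonant, before a nasal)
  wunob → wunub   (o→u after a consonant, before a labial obstruent)
  wunub → wunup   (b→p word-finally)
So the Setasic cognate is 'wunup'.

wunup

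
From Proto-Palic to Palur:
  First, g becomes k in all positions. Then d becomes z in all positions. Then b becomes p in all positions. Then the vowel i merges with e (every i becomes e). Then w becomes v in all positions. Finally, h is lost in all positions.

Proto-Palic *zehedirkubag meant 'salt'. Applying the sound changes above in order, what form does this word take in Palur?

zeezerkupak

Palur: *zehedirkubag > zehedirkubak > zehezirkubak > zehezirkupak > zehezerkupak > zeezerkupak  (by unconditioned shift, unconditioned shift, unconditioned shift, vowel merger, h-loss)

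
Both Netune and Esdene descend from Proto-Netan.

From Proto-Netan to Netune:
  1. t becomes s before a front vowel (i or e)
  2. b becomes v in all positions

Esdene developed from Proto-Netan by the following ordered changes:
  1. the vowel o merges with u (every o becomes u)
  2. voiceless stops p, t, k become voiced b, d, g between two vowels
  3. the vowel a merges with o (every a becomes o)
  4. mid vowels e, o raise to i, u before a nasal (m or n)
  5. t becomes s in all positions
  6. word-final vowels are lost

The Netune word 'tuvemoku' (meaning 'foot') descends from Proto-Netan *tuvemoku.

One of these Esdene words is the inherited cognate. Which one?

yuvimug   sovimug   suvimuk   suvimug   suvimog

suvimug

Esdene: start from *tuvemoku.
  rule 1 (vowel merger): tuvemoku → tuvemuku
  rule 2 (intervocalic voicing): tuvemuku → tuvemugu
  rule 3: no change — tuvemugu
  rule 4 (pre-nasal raising): tuvemugu → tuvimugu
  rule 5 (unconditioned shift): tuvimugu → suvimugu
  rule 6 (apocope): suvimugu → suvimug
  ⇒ Esdene suvimug
The other candidates each miss or misapply at least one Esdene change.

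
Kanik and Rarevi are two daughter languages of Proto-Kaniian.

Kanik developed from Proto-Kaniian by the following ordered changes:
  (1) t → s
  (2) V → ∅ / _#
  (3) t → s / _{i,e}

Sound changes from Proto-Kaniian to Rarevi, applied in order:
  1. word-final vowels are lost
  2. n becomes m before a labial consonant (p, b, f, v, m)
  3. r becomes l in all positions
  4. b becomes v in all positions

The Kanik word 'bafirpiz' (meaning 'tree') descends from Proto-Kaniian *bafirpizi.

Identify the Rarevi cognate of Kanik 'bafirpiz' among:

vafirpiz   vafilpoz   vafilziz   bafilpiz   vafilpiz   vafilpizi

Rarevi: *bafirpizi > bafirpiz > bafilpiz > vafilpiz  (by apocope, unconditioned shift, unconditioned shift)
The other candidates each miss or misapply at least one Rarevi change.

vafilpiz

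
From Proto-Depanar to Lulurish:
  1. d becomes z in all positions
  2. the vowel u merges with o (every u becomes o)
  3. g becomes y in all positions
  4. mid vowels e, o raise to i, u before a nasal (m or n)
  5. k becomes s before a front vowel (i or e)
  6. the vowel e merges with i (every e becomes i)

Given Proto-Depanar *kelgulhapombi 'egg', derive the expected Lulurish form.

Lulurish: start from *kelgulhapombi.
  rule 1: no change — kelgulhapombi
  rule 2 (vowel merger): kelgulhapombi → kelgolhapombi
  rule 3 (unconditioned shift): kelgolhapombi → kelyolhapombi
  rule 4 (pre-nasal raising): kelyolhapombi → kelyolhapumbi
  rule 5 (palatalisation): kelyolhapumbi → selyolhapumbi
  rule 6 (vowel merger): selyolhapumbi → silyolhapumbi
  ⇒ Lulurish silyolhapumbi

silyolhapumbi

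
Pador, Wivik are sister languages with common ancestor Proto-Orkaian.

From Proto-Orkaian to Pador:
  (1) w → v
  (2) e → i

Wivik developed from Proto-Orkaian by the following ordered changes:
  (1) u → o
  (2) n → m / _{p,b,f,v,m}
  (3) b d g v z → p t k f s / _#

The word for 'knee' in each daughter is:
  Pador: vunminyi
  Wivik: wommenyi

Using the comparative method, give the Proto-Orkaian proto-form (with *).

Position 5: Pador has i, Wivik has e. Wivik preserves e here (none of its changes turn any other segment into e), so the proto-segment is *e.
Position 1: Pador has v, Wivik has w. Wivik preserves w here (none of its changes turn any other segment into w), so the proto-segment is *w.
Verify the candidate proto-form against each daughter:
Pador: *wunmenyi
  wunmenyi → vunmenyi   [unconditioned shift]
  vunmenyi → vunminyi   [vowel merger]
  giving Pador vunminyi.
Wivik: *wunmenyi
  wunmenyi → wonmenyi   [vowel merger]
  wonmenyi → wommenyi   [nasal place assimilation]
  wommenyi (rule 3 does not apply)
  giving Wivik wommenyi.
Only *wunmenyi yields all of Pador vunminyi, Wivik wommenyi.

*wunmenyi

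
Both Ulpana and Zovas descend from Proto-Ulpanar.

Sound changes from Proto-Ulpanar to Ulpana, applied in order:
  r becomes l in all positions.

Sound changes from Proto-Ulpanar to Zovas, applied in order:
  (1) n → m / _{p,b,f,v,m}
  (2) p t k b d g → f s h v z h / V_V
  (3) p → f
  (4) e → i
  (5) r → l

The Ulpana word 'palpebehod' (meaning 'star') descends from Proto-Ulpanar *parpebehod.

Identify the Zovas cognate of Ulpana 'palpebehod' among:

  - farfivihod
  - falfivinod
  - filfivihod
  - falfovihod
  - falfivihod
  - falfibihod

Zovas: start from *parpebehod.
  rule 1: no change — parpebehod
  rule 2 (intervocalic lenition): parpebehod → parpevehod
  rule 3 (unconditioned shift): parpevehod → farfevehod
  rule 4 (vowel merger): farfevehod → farfivihod
  rule 5 (unconditioned shift): farfivihod → falfivihod
  ⇒ Zovas falfivihod
Only 'falfivihod' matches the regular Zovas development of *parpebehod.

falfivihod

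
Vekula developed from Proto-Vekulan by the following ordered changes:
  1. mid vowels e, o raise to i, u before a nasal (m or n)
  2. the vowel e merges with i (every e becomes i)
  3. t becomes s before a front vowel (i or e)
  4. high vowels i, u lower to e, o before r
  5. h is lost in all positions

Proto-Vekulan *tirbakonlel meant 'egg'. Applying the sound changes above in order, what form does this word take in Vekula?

Vekula: *tirbakonlel
  tirbakonlel → tirbakunlel   [pre-nasal raising]
  tirbakunlel → tirbakunlil   [vowel merger]
  tirbakunlil → sirbakunlil   [palatalisation]
  sirbakunlil → serbakunlil   [pre-rhotic lowering]
  serbakunlil (rule 5 does not apply)
  giving Vekula serbakunlil.

serbakunlil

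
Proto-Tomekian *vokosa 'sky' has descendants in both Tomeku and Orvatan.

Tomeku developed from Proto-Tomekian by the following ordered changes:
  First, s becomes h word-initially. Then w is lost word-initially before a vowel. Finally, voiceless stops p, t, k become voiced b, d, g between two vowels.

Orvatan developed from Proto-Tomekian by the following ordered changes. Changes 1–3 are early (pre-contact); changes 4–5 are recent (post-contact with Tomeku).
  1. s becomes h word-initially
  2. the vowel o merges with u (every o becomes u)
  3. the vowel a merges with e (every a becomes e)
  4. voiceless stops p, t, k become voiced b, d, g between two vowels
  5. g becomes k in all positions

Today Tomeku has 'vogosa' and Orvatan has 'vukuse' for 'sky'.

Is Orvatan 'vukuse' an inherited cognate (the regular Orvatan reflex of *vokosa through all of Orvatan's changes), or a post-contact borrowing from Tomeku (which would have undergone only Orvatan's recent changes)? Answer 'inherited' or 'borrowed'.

If inherited, *vokosa would pass through all of Orvatan's changes:
Orvatan: start from *vokosa.
  rule 1: no change — vokosa
  rule 2 (vowel merger): vokosa → vukusa
  rule 3 (vowel merger): vukusa → vukuse
  rule 4 (intervocalic voicing): vukuse → vuguse
  rule 5 (unconditioned shift): vuguse → vukuse
  ⇒ Orvatan vukuse
If borrowed from Tomeku 'vogosa' after the early changes, it would undergo only the recent ones:
  rule 4 (intervocalic voicing): no change (vogosa)
  rule 5 (unconditioned shift): vogosa → vokosa
  ⇒ as a loan: vokosa
Orvatan 'vukuse' matches the inherited outcome exactly, so it is an inherited cognate, not a loan.

inherited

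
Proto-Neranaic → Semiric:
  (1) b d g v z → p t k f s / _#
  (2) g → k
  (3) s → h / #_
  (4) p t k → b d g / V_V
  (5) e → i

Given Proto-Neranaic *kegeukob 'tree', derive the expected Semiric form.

kigiugop

Semiric: *kegeukob
  kegeukob → kegeukop   [final devoicing]
  kegeukop → kekeukop   [unconditioned shift]
  kekeukop (rule 3 does not apply)
  kekeukop → kegeugop   [intervocalic voicing]
  kegeugop → kigiugop   [vowel merger]
  giving Semiric kigiugop.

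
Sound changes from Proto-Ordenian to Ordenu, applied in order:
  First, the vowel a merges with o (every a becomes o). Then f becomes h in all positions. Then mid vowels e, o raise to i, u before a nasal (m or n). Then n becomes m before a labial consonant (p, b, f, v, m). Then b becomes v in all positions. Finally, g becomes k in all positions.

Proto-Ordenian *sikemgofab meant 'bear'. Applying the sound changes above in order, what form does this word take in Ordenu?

Ordenu: *sikemgofab > sikemgofob > sikemgohob > sikimgohob > sikimgohov > sikimkohov  (by vowel merger, unconditioned shift, pre-nasal raising, unconditioned shift, unconditioned shift)

sikimkohov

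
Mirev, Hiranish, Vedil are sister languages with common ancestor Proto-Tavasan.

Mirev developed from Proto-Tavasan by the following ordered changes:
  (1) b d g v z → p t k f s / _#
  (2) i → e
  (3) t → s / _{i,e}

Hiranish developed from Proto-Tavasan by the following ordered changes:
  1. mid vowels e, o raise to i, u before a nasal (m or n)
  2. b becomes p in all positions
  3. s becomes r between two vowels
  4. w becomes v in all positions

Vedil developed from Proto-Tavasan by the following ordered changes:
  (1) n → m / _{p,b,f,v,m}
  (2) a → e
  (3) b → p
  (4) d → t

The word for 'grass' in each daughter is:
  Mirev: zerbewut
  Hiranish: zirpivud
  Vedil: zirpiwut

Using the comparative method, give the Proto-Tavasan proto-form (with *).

*zirbiwud

Position 2: Mirev has e, Hiranish has i, Vedil has i. Vedil preserves i here (none of its changes turn any other segment into i), so the proto-segment is *i.
Position 4: Mirev has b, Hiranish has p, Vedil has p. Mirev preserves b here (none of its changes turn any other segment into b), so the proto-segment is *b.
Continuing position by position gives *zirbiwud; check it forward:
Mirev: *zirbiwud
  zirbiwud → zirbiwut   [final devoicing]
  zirbiwut → zerbewut   [vowel merger]
  zerbewut (rule 3 does not apply)
  giving Mirev zerbewut.
Hiranish: *zirbiwud
  zirbiwud (rule 1 does not apply)
  zirbiwud → zirpiwud   [unconditioned shift]
  zirpiwud (rule 3 does not apply)
  zirpiwud → zirpivud   [unconditioned shift]
  giving Hiranish zirpivud.
Vedil: *zirbiwud > zirpiwud > zirpiwut  (by unconditioned shift, unconditioned shift)
Only *zirbiwud yields all of Mirev zerbewut, Hiranish zirpivud, Vedil zirpiwut.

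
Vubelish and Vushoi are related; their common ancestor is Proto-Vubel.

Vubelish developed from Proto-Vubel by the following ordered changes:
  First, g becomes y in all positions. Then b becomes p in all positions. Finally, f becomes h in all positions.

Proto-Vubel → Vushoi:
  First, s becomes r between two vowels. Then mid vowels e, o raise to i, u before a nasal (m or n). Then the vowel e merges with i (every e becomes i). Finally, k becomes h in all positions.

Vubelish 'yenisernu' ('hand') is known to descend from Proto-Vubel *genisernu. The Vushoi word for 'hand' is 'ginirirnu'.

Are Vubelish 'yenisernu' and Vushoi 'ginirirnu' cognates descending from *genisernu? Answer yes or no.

yes

Derive the expected Vushoi reflex of *genisernu:
Vushoi: *genisernu > genirernu > ginirernu > ginirirnu  (by rhotacism, pre-nasal raising, vowel merger)
Vushoi 'ginirirnu' matches the regular reflex exactly, so the pair is cognate.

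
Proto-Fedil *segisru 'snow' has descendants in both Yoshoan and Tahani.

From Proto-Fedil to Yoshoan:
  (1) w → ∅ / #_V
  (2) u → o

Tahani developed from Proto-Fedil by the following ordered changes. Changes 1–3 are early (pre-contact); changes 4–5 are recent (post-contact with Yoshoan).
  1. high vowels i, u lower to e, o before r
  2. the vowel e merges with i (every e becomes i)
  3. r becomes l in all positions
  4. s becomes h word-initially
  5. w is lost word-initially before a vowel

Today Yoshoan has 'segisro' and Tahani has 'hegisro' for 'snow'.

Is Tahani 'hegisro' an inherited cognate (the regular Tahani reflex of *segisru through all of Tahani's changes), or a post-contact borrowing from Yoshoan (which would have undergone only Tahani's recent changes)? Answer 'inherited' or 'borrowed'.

borrowed

If inherited, *segisru would pass through all of Tahani's changes:
Tahani: start from *segisru.
  rule 1: no change — segisru
  rule 2 (vowel merger): segisru → sigisru
  rule 3 (unconditioned shift): sigisru → sigislu
  rule 4 (debuccalisation): sigislu → higislu
  rule 5: no change — higislu
  ⇒ Tahani higislu
If borrowed from Yoshoan 'segisro' after the early changes, it would undergo only the recent ones:
  rule 4 (debuccalisation): segisro → hegisro
  rule 5 (glide loss): no change (hegisro)
  ⇒ as a loan: hegisro
Tahani 'hegisro' matches the loan outcome 'hegisro', not the inherited 'higislu' — it skipped the early Tahani changes, so it was borrowed from Yoshoan.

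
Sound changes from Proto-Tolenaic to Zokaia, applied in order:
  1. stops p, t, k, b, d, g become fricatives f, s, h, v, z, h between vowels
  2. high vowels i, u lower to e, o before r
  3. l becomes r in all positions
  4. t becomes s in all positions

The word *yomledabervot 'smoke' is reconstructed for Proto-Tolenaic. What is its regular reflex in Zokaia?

yomrezavervos

Zokaia: *yomledabervot
  yomledabervot → yomlezavervot   [intervocalic lenition]
  yomlezavervot (rule 2 does not apply)
  yomlezavervot → yomrezavervot   [unconditioned shift]
  yomrezavervot → yomrezavervos   [unconditioned shift]
  giving Zokaia yomrezavervos.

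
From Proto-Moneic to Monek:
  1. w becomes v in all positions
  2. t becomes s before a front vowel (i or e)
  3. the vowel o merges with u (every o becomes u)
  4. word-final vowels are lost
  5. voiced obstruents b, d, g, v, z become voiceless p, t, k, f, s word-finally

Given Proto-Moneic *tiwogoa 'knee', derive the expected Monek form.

sivugu

Monek: start from *tiwogoa.
  rule 1 (unconditioned shift): tiwogoa → tivogoa
  rule 2 (palatalisation): tivogoa → sivogoa
  rule 3 (vowel merger): sivogoa → sivugua
  rule 4 (apocope): sivugua → sivugu
  rule 5: no change — sivugu
  ⇒ Monek sivugu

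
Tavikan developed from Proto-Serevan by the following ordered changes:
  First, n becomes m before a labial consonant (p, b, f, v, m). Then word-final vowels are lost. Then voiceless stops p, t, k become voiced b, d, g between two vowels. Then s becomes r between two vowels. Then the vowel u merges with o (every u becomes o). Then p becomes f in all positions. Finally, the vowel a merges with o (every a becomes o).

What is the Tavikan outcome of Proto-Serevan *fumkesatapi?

fomkerodof

Tavikan: start from *fumkesatapi.
  rule 1: no change — fumkesatapi
  rule 2 (apocope): fumkesatapi → fumkesatap
  rule 3 (intervocalic voicing): fumkesatap → fumkesadap
  rule 4 (rhotacism): fumkesadap → fumkeradap
  rule 5 (vowel merger): fumkeradap → fomkeradap
  rule 6 (unconditioned shift): fomkeradap → fomkeradaf
  rule 7 (vowel merger): fomkeradaf → fomkerodof
  ⇒ Tavikan fomkerodof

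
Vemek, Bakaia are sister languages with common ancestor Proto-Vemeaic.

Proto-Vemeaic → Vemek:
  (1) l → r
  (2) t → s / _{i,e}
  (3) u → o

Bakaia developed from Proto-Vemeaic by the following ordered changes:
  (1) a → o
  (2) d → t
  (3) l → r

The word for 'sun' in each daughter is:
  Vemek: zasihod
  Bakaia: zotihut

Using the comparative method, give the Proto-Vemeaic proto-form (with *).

Position 6: Vemek has o, Bakaia has u. Bakaia preserves u here (none of its changes turn any other segment into u), so the proto-segment is *u.
Position 2: Vemek has a, Bakaia has o. Vemek preserves a here (none of its changes turn any other segment into a), so the proto-segment is *a.
Continuing position by position gives *zatihud; check it forward:
Vemek: start from *zatihud.
  rule 1: no change — zatihud
  rule 2 (palatalisation): zatihud → zasihud
  rule 3 (vowel merger): zasihud → zasihod
  ⇒ Vemek zasihod
Bakaia: *zatihud
  zatihud → zotihud   [vowel merger]
  zotihud → zotihut   [unconditioned shift]
  zotihut (rule 3 does not apply)
  giving Bakaia zotihut.
No other proto-form is consistent with every reflex, so the reconstruction is *zatihud.

*zatihud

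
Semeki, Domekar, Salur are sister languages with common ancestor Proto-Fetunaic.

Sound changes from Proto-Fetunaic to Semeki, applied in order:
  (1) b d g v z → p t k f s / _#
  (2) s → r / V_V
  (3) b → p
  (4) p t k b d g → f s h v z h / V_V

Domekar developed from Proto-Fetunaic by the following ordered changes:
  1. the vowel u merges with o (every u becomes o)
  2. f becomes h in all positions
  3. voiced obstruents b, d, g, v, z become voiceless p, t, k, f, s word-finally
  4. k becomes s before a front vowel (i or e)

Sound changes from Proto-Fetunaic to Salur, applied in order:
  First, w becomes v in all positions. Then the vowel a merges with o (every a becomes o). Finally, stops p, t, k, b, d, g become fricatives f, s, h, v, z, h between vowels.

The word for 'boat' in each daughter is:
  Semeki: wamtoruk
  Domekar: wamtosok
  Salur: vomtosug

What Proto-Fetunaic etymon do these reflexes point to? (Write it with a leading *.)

*wamtosug

Position 1: Semeki has w, Domekar has w, Salur has v. Semeki preserves w here (none of its changes turn any other segment into w), so the proto-segment is *w.
Position 8: Semeki has k, Domekar has k, Salur has g. Salur preserves g here (none of its changes turn any other segment into g), so the proto-segment is *g.
Position 6: Semeki has r, Domekar has s, Salur has s. Taking the neighbouring segments as reconstructed: Semeki r could go back to *s or *r; Domekar s can only go back to *s; Salur s could go back to *t or *s — the one source consistent with every daughter is *s.
Continuing position by position gives *wamtosug; check it forward:
Semeki: *wamtosug
  wamtosug → wamtosuk   [final devoicing]
  wamtosuk → wamtoruk   [rhotacism]
  wamtoruk (rule 3 does not apply)
  wamtoruk (rule 4 does not apply)
  giving Semeki wamtoruk.
Domekar: *wamtosug
  wamtosug → wamtosog   [vowel merger]
  wamtosog (rule 2 does not apply)
  wamtosog → wamtosok   [final devoicing]
  wamtosok (rule 4 does not apply)
  giving Domekar wamtosok.
Salur: *wamtosug
  wamtosug → vamtosug   [unconditioned shift]
  vamtosug → vomtosug   [vowel merger]
  vomtosug (rule 3 does not apply)
  giving Salur vomtosug.
Only *wamtosug yields all of Semeki wamtoruk, Domekar wamtosok, Salur vomtosug.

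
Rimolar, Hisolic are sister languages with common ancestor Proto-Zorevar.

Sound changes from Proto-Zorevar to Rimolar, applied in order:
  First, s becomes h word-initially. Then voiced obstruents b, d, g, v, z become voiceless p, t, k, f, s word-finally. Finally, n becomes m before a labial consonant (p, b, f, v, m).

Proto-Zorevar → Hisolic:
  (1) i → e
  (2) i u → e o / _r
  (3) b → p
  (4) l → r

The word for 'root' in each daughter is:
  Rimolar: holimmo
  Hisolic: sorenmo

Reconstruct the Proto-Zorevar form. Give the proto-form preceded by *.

*solinmo

Position 5: Rimolar has m, Hisolic has n. Hisolic preserves n here (none of its changes turn any other segment into n), so the proto-segment is *n.
Position 3: Rimolar has l, Hisolic has r. Rimolar preserves l here (none of its changes turn any other segment into l), so the proto-segment is *l.
Continuing position by position gives *solinmo; check it forward:
Rimolar: start from *solinmo.
  rule 1 (debuccalisation): solinmo → holinmo
  rule 2: no change — holinmo
  rule 3 (nasal place assimilation): holinmo → holimmo
  ⇒ Rimolar holimmo
Hisolic: start from *solinmo.
  rule 1 (vowel merger): solinmo → solenmo
  rule 2: no change — solenmo
  rule 3: no change — solenmo
  rule 4 (unconditioned shift): solenmo → sorenmo
  ⇒ Hisolic sorenmo
Only *solinmo yields all of Rimolar holimmo, Hisolic sorenmo.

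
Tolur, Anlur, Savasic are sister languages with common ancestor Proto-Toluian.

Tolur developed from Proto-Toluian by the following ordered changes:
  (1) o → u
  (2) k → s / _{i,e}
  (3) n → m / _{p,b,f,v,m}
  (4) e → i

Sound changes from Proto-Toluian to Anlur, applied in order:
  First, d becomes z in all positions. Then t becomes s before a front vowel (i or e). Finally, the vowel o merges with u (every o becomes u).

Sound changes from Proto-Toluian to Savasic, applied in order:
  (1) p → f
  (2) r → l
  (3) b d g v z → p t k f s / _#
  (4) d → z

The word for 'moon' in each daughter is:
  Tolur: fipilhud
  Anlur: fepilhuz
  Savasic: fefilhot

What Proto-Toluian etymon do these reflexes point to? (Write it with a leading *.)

Position 7: Tolur has u, Anlur has u, Savasic has o. Savasic preserves o here (none of its changes turn any other segment into o), so the proto-segment is *o.
Position 8: Tolur has d, Anlur has z, Savasic has t. Tolur preserves d here (none of its changes turn any other segment into d), so the proto-segment is *d.
Position 3: Tolur has p, Anlur has p, Savasic has f. Tolur preserves p here (none of its changes turn any other segment into p), so the proto-segment is *p.
Verify the candidate proto-form against each daughter:
Tolur: start from *fepilhod.
  rule 1 (vowel merger): fepilhod → fepilhud
  rule 2: no change — fepilhud
  rule 3: no change — fepilhud
  rule 4 (vowel merger): fepilhud → fipilhud
  ⇒ Tolur fipilhud
Anlur: *fepilhod
  fepilhod → fepilhoz   [unconditioned shift]
  fepilhoz (rule 2 does not apply)
  fepilhoz → fepilhuz   [vowel merger]
  giving Anlur fepilhuz.
Savasic: start from *fepilhod.
  rule 1 (unconditioned shift): fepilhod → fefilhod
  rule 2: no change — fefilhod
  rule 3 (final devoicing): fefilhod → fefilhot
  rule 4: no change — fefilhot
  ⇒ Savasic fefilhot
No other proto-form is consistent with every reflex, so the reconstruction is *fepilhod.

*fepilhod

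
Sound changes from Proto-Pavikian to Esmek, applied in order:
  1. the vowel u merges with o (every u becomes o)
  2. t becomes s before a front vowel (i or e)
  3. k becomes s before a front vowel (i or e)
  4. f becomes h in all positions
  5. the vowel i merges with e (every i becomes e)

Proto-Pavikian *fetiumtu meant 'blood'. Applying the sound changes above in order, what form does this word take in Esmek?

Esmek: *fetiumtu
  fetiumtu → fetiomto   [vowel merger]
  fetiomto → fesiomto   [palatalisation]
  fesiomto (rule 3 does not apply)
  fesiomto → hesiomto   [unconditioned shift]
  hesiomto → heseomto   [vowel merger]
  giving Esmek heseomto.

heseomto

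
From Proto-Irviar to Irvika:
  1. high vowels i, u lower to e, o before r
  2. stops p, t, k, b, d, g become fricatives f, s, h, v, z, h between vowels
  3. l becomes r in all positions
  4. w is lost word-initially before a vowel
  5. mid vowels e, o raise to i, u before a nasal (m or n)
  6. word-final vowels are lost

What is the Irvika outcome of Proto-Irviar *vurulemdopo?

Irvika: start from *vurulemdopo.
  rule 1 (pre-rhotic lowering): vurulemdopo → vorulemdopo
  rule 2 (intervocalic lenition): vorulemdopo → vorulemdofo
  rule 3 (unconditioned shift): vorulemdofo → voruremdofo
  rule 4: no change — voruremdofo
  rule 5 (pre-nasal raising): voruremdofo → vorurimdofo
  rule 6 (apocope): vorurimdofo → vorurimdof
  ⇒ Irvika vorurimdof

vorurimdof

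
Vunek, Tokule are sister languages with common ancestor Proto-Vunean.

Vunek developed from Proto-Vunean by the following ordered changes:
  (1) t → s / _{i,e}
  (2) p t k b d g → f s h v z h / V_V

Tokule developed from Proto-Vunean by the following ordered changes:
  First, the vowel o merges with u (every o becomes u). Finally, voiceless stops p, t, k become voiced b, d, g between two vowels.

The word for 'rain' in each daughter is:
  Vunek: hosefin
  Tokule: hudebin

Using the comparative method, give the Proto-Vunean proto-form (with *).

Position 3: Vunek has s, Tokule has d. Taking the neighbouring segments as reconstructed: Vunek s could go back to *t or *s; Tokule d could go back to *t or *d — the one source consistent with every daughter is *t.
Position 5: Vunek has f, Tokule has b. Taking the neighbouring segments as reconstructed: Vunek f could go back to *p or *f; Tokule b could go back to *p or *b — the one source consistent with every daughter is *p.
Position 2: Vunek has o, Tokule has u. Vunek preserves o here (none of its changes turn any other segment into o), so the proto-segment is *o.
The remaining positions agree across the daughters. Check the candidate against every language:
Vunek: start from *hotepin.
  rule 1 (palatalisation): hotepin → hosepin
  rule 2 (intervocalic lenition): hosepin → hosefin
  ⇒ Vunek hosefin
Tokule: *hotepin > hutepin > hudebin  (by vowel merger, intervocalic voicing)
*hotepin is the unique common source.

*hotepin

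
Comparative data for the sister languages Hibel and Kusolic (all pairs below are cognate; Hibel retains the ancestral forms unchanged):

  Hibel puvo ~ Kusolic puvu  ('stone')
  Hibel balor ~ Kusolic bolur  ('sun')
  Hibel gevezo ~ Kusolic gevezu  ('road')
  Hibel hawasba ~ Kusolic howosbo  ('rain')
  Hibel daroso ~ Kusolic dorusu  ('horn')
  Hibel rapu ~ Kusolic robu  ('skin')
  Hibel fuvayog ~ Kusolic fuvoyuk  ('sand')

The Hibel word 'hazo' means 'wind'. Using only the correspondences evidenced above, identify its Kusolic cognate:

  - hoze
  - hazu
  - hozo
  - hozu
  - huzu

balor ~ bolur, hawasba ~ howosbo — Hibel a corresponds to Kusolic o after a consonant, before a consonant other than r, m, n, p, b, f, v.
puvo ~ puvu, gevezo ~ gevezu — Hibel o corresponds to Kusolic u word-finally.
Applying these to Hibel 'hazo':
  hazo → hozo   (a→o after a consonant, before a consonant other than r, m, n, p, b, f, v)
  hozo → hozu   (o→u word-finally)
So the Kusolic cognate is 'hozu'.

hozu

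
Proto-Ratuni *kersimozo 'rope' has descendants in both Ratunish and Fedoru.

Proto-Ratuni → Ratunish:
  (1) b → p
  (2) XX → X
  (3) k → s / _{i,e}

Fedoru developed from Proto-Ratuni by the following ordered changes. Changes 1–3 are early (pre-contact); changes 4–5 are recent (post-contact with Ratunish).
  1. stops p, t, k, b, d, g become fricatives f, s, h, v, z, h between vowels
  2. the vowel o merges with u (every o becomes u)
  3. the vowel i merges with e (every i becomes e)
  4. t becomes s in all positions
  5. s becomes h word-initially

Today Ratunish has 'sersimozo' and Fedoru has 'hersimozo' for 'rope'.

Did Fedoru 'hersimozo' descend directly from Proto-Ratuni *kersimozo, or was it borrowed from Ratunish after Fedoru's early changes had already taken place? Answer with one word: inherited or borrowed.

borrowed

If inherited, *kersimozo would pass through all of Fedoru's changes:
Fedoru: *kersimozo
  kersimozo (rule 1 does not apply)
  kersimozo → kersimuzu   [vowel merger]
  kersimuzu → kersemuzu   [vowel merger]
  kersemuzu (rule 4 does not apply)
  kersemuzu (rule 5 does not apply)
  giving Fedoru kersemuzu.
If borrowed from Ratunish 'sersimozo' after the early changes, it would undergo only the recent ones:
  rule 4 (unconditioned shift): no change (sersimozo)
  rule 5 (debuccalisation): sersimozo → hersimozo
  ⇒ as a loan: hersimozo
Fedoru 'hersimozo' matches the loan outcome 'hersimozo', not the inherited 'kersemuzu' — it skipped the early Fedoru changes, so it was borrowed from Ratunish.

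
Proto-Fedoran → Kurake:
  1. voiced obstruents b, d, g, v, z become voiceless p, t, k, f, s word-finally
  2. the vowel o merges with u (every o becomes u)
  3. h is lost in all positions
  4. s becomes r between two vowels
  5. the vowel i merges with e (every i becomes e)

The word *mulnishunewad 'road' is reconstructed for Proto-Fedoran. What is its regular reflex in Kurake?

mulnerunewat

Kurake: start from *mulnishunewad.
  rule 1 (final devoicing): mulnishunewad → mulnishunewat
  rule 2: no change — mulnishunewat
  rule 3 (h-loss): mulnishunewat → mulnisunewat
  rule 4 (rhotacism): mulnisunewat → mulnirunewat
  rule 5 (vowel merger): mulnirunewat → mulnerunewat
  ⇒ Kurake mulnerunewat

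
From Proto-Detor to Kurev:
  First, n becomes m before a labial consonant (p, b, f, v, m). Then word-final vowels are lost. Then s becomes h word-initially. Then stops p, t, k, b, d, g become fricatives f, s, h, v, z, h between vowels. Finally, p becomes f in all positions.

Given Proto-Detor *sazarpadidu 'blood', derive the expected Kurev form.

hazarfazid

Kurev: start from *sazarpadidu.
  rule 1: no change — sazarpadidu
  rule 2 (apocope): sazarpadidu → sazarpadid
  rule 3 (debuccalisation): sazarpadid → hazarpadid
  rule 4 (intervocalic lenition): hazarpadid → hazarpazid
  rule 5 (unconditioned shift): hazarpazid → hazarfazid
  ⇒ Kurev hazarfazid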